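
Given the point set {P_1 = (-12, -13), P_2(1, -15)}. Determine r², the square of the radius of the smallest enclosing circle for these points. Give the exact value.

The smallest circle enclosing two points has them as diameter endpoints.
Centre = midpoint = (-5.5, -14); r² = |P_1P_2|²/4 = 173/4 = 43.25.

43.25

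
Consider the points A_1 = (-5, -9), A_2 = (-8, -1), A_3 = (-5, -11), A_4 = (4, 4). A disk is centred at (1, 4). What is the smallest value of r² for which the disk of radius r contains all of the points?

The required radius is the distance from (1, 4) to the farthest point.
Squared distances: 205, 106, 261, 9.
Maximum is 261, attained at A_3.

261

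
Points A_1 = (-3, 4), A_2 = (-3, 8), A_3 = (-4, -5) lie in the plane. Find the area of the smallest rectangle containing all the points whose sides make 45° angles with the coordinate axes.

84

In coordinates u = x + y, v = x − y the rectangle is axis-aligned; the map (x,y)→(u,v) scales areas by 2.
u-values: 1, 5, -9; range = 5 − (-9) = 14.
v-values: -7, -11, 1; range = 1 − (-11) = 12.
Area = (14 × 12) / 2 = 84.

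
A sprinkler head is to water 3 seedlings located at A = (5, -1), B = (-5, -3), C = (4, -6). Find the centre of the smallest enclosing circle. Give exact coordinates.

Side lengths²: AB² = 104, AC² = 26, BC² = 90.
Since AB² = 104 < 90 + 26 = 116, the triangle is acute, so the smallest enclosing circle is the circumcircle.
Circumcentre = (0.125, -2.625), r² = 26.40625.
Centre = (0.125, -2.625).

(0.125, -2.625)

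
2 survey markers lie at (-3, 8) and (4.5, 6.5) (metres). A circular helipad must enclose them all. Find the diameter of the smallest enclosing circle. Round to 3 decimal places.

7.649

The smallest circle enclosing two points has them as diameter endpoints.
Centre = midpoint = (0.75, 7.25); r² = |(-3, 8)−(4.5, 6.5)|²/4 = 58.5/4 = 14.625.
Diameter = 2r = 2√(14.625) ≈ 7.649.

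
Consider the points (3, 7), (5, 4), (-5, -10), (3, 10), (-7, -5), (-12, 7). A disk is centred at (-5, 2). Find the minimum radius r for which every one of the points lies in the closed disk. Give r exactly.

12

The required radius is the distance from (-5, 2) to the farthest point.
Squared distances: 89, 104, 144, 128, 53, 74.
Maximum is 144, attained at (-5, -10).
r = √144 = 12.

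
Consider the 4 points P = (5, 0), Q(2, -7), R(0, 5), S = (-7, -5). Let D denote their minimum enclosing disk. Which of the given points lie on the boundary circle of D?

The minimum enclosing circle is determined by three boundary points: P, R, S.
Their circumcentre is (-49/34, -49/34) with r² = 25181/578.
The farthest remaining point Q is at distance² 24705/578 ≤ 25181/578.
The points at distance exactly r from the centre are P, R, S — 3 points.

P, R, S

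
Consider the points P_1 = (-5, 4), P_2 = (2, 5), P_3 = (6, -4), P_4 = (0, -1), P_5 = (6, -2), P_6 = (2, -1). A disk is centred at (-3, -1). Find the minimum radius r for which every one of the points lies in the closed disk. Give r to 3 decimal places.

The required radius is the distance from (-3, -1) to the farthest point.
Squared distances: 29, 61, 90, 9, 82, 25.
Maximum is 90, attained at P_3.
r = √90 ≈ 9.487.

9.487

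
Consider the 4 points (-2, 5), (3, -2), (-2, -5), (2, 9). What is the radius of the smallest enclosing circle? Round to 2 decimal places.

7.28

The minimum enclosing circle of a finite set is fixed by two of the points (as a diameter) or three (as a circumcircle).
The farthest pair is (-2, -5)–(2, 9) with squared distance 212. The circle on this segment as diameter has centre (0, 2) and r² = 212/4 = 53.
Check (-2, 5): distance² to centre = 13 ≤ 53, so it lies inside.
All remaining points lie in this disk, and no smaller disk contains both endpoints, so this is the minimum enclosing circle.
r = √53 ≈ 7.28.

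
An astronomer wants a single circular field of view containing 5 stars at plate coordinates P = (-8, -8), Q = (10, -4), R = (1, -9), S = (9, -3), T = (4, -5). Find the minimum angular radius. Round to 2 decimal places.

The farthest pair is P–Q with squared distance 340. The circle on this segment as diameter has centre (1, -6) and r² = 340/4 = 85.
Check R: distance² to centre = 9 ≤ 85, so it lies inside.
All remaining points lie in this disk, and no smaller disk contains both endpoints, so this is the minimum enclosing circle.
r = √85 ≈ 9.22.

9.22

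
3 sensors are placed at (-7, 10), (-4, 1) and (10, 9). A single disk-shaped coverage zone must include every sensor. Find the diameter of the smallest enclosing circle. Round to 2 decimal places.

Call the three points A, B, C in the order given.
Side lengths²: AB² = 90, AC² = 290, BC² = 260.
Since AC² = 290 < 260 + 90 = 350, the triangle is acute, so the smallest enclosing circle is the circumcircle.
Circumcentre = (1.4, 7.8), r² = 75.4.
Diameter = 2r = 2√(75.4) ≈ 17.37.

17.37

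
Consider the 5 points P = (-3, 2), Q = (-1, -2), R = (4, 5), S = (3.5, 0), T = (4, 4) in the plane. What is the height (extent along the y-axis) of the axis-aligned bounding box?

max y = 5, min y = -2, so height = 7.

7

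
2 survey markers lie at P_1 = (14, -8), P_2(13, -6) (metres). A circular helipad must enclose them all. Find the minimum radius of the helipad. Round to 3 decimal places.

The smallest circle enclosing two points has them as diameter endpoints.
Centre = midpoint = (13.5, -7); r² = |P_1P_2|²/4 = 5/4 = 1.25.
r = √(1.25) ≈ 1.118.

1.118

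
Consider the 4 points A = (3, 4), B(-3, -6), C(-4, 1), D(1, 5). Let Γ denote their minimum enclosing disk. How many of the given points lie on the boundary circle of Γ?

The minimum enclosing circle is determined by three boundary points: A, B, D.
Their circumcentre is (-15/26, -17/26) with r² = 11645/338.
The farthest remaining point C is at distance² 4885/338 ≤ 11645/338.
The points at distance exactly r from the centre are A, B, D — 3 points.

3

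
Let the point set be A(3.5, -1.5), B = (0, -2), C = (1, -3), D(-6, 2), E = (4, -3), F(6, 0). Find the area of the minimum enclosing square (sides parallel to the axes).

144

The bounding box has width 12 and height 5.
An axis-aligned square enclosing the set must have side ≥ max(width, height).
So the minimum side is max(12, 5) = 12.
Area = 12² = 144.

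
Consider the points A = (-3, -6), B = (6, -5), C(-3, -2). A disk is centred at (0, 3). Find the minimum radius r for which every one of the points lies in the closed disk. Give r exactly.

The required radius is the distance from (0, 3) to the farthest point.
Squared distances: 90, 100, 34.
Maximum is 100, attained at B.
r = √100 = 10.

10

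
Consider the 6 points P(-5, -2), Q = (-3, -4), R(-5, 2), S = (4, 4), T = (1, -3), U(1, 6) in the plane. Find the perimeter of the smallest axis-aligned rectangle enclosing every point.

Width = max x − min x = 4 − (-5) = 9.
Height = max y − min y = 6 − (-4) = 10.
Perimeter = 2(9 + 10) = 38.

38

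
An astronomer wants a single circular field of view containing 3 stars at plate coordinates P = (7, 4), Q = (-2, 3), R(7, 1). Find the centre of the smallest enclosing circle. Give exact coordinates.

(47/18, 2.5)

Side lengths²: PQ² = 82, PR² = 9, QR² = 85.
Since QR² = 85 < 82 + 9 = 91, the triangle is acute, so the smallest enclosing circle is the circumcircle.
Circumcentre = (47/18, 2.5), r² = 3485/162.
Centre = (47/18, 2.5).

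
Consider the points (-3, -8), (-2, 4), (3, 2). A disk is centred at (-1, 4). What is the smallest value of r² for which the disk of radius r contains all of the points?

148

The required radius is the distance from (-1, 4) to the farthest point.
Squared distances: 148, 1, 20.
Maximum is 148, attained at (-3, -8).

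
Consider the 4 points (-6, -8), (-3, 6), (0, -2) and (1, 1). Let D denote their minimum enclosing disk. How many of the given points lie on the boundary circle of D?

2

The minimum enclosing circle of a finite set is fixed by two of the points (as a diameter) or three (as a circumcircle).
The farthest pair is (-6, -8)–(-3, 6) with squared distance 205. The circle on this segment as diameter has centre (-4.5, -1) and r² = 205/4 = 51.25.
Check (0, -2): distance² to centre = 21.25 ≤ 51.25, so it lies inside.
All remaining points lie in this disk, and no smaller disk contains both endpoints, so this is the minimum enclosing circle.
The points at distance exactly r from the centre are (-6, -8), (-3, 6) — 2 points.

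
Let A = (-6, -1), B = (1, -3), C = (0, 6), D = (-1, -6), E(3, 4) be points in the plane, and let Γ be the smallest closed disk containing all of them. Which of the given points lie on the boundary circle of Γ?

C, D

By Welzl's lemma the MEC is supported by two points (diametrically opposite) or three points (on a circumcircle).
The farthest pair is C–D with squared distance 145. The circle on this segment as diameter has centre (-0.5, 0) and r² = 145/4 = 36.25.
Check A: distance² to centre = 31.25 ≤ 36.25, so it lies inside.
All remaining points lie in this disk, and no smaller disk contains both endpoints, so this is the minimum enclosing circle.
The points at distance exactly r from the centre are C, D — 2 points.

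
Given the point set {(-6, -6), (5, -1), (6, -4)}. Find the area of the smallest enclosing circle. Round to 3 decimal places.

Call the three points A, B, C in the order given.
Side lengths²: AB² = 146, AC² = 148, BC² = 10.
Since AC² = 148 < 146 + 10 = 156, the triangle is acute, so the smallest enclosing circle is the circumcircle.
Circumcentre = (-2/19, -83/19), r² = 13505/361.
Area = π·r² = π·13505/361 ≈ 117.527.

117.527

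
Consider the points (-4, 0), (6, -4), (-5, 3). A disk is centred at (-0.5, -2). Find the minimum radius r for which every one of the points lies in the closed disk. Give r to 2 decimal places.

The required radius is the distance from (-0.5, -2) to the farthest point.
Squared distances: 16.25, 46.25, 45.25.
Maximum is 46.25, attained at (6, -4).
r = √(46.25) ≈ 6.80.

6.80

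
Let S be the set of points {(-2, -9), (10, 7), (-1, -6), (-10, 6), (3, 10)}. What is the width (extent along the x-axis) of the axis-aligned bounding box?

20

max x = 10, min x = -10, so width = 20.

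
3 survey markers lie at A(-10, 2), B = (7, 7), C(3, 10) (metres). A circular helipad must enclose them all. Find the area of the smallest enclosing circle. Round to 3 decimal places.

Side lengths²: AB² = 314, AC² = 233, BC² = 25.
Since AB² = 314 ≥ 233 + 25 = 258, the angle opposite AB is not acute, so the smallest enclosing circle has AB as diameter.
Centre = midpoint of AB = (-1.5, 4.5), r² = 314/4 = 78.5.
Area = π·r² = π·78.5 ≈ 246.615.

246.615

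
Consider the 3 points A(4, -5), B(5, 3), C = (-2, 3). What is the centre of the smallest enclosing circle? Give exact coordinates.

(1.5, -0.625)

Side lengths²: AB² = 65, AC² = 100, BC² = 49.
Since AC² = 100 < 65 + 49 = 114, the triangle is acute, so the smallest enclosing circle is the circumcircle.
Circumcentre = (1.5, -0.625), r² = 25.390625.
Centre = (1.5, -0.625).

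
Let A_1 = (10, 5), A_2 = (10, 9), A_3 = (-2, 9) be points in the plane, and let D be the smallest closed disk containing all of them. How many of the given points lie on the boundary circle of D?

3

Side lengths²: A_1A_2² = 16, A_1A_3² = 160, A_2A_3² = 144.
Since A_1A_3² = 160 ≥ 144 + 16 = 160, the angle opposite A_1A_3 is not acute, so the smallest enclosing circle has A_1A_3 as diameter.
Centre = midpoint of A_1A_3 = (4, 7), r² = 160/4 = 40.
The points at distance exactly r from the centre are A_1, A_2, A_3 — 3 points.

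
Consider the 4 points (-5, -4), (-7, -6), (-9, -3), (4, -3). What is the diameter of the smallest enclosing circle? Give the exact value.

13

A smallest enclosing disk is always determined by at most three of the input points on its boundary.
The farthest pair is (-9, -3)–(4, -3) with squared distance 169. The circle on this segment as diameter has centre (-2.5, -3) and r² = 169/4 = 42.25.
Check (-5, -4): distance² to centre = 7.25 ≤ 42.25, so it lies inside.
All remaining points lie in this disk, and no smaller disk contains both endpoints, so this is the minimum enclosing circle.
Diameter = 2r = 2√(42.25) = 13.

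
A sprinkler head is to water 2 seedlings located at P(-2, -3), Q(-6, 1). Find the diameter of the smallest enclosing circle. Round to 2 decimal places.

5.66

The smallest circle enclosing two points has them as diameter endpoints.
Centre = midpoint = (-4, -1); r² = |PQ|²/4 = 32/4 = 8.
Diameter = 2r = 2√8 ≈ 5.66.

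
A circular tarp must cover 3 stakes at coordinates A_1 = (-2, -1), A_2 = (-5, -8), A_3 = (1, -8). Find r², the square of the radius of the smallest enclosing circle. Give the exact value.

841/49

Side lengths²: A_1A_2² = 58, A_1A_3² = 58, A_2A_3² = 36.
Since A_1A_3² = 58 < 58 + 36 = 94, the triangle is acute, so the smallest enclosing circle is the circumcircle.
Circumcentre = (-2, -36/7), r² = 841/49.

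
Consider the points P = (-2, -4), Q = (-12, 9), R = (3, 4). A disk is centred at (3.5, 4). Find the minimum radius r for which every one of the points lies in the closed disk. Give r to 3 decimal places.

16.286

The required radius is the distance from (3.5, 4) to the farthest point.
Squared distances: 94.25, 265.25, 0.25.
Maximum is 265.25, attained at Q.
r = √(265.25) ≈ 16.286.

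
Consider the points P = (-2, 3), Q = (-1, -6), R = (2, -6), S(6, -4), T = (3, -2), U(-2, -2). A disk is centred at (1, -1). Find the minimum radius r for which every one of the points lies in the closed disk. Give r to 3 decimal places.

The required radius is the distance from (1, -1) to the farthest point.
Squared distances: 25, 29, 26, 34, 5, 10.
Maximum is 34, attained at S.
r = √34 ≈ 5.831.

5.831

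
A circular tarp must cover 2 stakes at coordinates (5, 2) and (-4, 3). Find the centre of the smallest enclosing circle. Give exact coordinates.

The smallest circle enclosing two points has them as diameter endpoints.
Centre = midpoint = (0.5, 2.5); r² = |(5, 2)−(-4, 3)|²/4 = 82/4 = 20.5.
Centre = (0.5, 2.5).

(0.5, 2.5)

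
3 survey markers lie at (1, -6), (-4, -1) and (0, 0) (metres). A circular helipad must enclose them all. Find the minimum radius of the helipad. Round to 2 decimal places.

3.55

Call the three points A, B, C in the order given.
Side lengths²: AB² = 50, AC² = 37, BC² = 17.
Since AB² = 50 < 37 + 17 = 54, the triangle is acute, so the smallest enclosing circle is the circumcircle.
Circumcentre = (-1.3, -3.3), r² = 12.58.
r = √(12.58) ≈ 3.55.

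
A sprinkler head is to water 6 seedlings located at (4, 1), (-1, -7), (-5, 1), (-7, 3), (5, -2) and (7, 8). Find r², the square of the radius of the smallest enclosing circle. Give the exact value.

The minimum enclosing circle is determined by three boundary points: (-1, -7), (-7, 3), (7, 8).
Their circumcentre is (1.5, 1.3) with r² = 75.14.
The farthest remaining point (-5, 1) is at distance² 42.34 ≤ 75.14.

75.14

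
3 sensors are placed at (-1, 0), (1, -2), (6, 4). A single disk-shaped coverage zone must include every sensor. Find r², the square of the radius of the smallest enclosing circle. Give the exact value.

3965/242

Call the three points A, B, C in the order given.
Side lengths²: AB² = 8, AC² = 65, BC² = 61.
Since AC² = 65 < 61 + 8 = 69, the triangle is acute, so the smallest enclosing circle is the circumcircle.
Circumcentre = (59/22, 37/22), r² = 3965/242.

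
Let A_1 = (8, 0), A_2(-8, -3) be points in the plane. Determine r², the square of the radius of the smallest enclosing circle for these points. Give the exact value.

66.25

The smallest circle enclosing two points has them as diameter endpoints.
Centre = midpoint = (0, -1.5); r² = |A_1A_2|²/4 = 265/4 = 66.25.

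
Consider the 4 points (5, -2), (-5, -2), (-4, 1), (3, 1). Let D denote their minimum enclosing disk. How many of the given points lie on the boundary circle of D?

3

By Welzl's lemma the MEC is supported by two points (diametrically opposite) or three points (on a circumcircle).
The farthest pair is (5, -2)–(-5, -2) with squared distance 100. The circle on this segment as diameter has centre (0, -2) and r² = 100/4 = 25.
Check (-4, 1): distance² to centre = 25 ≤ 25, so it lies inside.
All remaining points lie in this disk, and no smaller disk contains both endpoints, so this is the minimum enclosing circle.
The points at distance exactly r from the centre are (5, -2), (-5, -2), (-4, 1) — 3 points.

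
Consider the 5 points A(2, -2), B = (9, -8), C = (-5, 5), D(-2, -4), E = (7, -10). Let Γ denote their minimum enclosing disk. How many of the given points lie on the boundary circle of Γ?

3

A smallest enclosing disk is always determined by at most three of the input points on its boundary.
The minimum enclosing circle is determined by three boundary points: B, C, E.
Their circumcentre is (23/18, -41/18) with r² = 14965/162.
The farthest remaining point D is at distance² 2221/162 ≤ 14965/162.
The points at distance exactly r from the centre are B, C, E — 3 points.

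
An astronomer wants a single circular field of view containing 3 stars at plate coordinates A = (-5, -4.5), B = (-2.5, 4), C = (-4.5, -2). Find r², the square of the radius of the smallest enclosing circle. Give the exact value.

Side lengths²: AB² = 78.5, AC² = 6.5, BC² = 40.
Since AB² = 78.5 ≥ 40 + 6.5 = 46.5, the angle opposite AB is not acute, so the smallest enclosing circle has AB as diameter.
Centre = midpoint of AB = (-3.75, -0.25), r² = 78.5/4 = 19.625.

19.625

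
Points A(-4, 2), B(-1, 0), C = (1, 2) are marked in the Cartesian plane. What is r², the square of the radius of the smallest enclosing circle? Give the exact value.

Side lengths²: AB² = 13, AC² = 25, BC² = 8.
Since AC² = 25 ≥ 13 + 8 = 21, the angle opposite AC is not acute, so the smallest enclosing circle has AC as diameter.
Centre = midpoint of AC = (-1.5, 2), r² = 25/4 = 6.25.

6.25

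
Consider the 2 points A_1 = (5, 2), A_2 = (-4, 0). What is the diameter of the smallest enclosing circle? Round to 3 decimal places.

9.220

The smallest circle enclosing two points has them as diameter endpoints.
Centre = midpoint = (0.5, 1); r² = |A_1A_2|²/4 = 85/4 = 21.25.
Diameter = 2r = 2√(21.25) ≈ 9.220.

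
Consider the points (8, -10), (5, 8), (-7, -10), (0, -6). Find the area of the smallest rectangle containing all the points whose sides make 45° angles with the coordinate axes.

In coordinates u = x + y, v = x − y the rectangle is axis-aligned; the map (x,y)→(u,v) scales areas by 2.
u-values: -2, 13, -17, -6; range = 13 − (-17) = 30.
v-values: 18, -3, 3, 6; range = 18 − (-3) = 21.
Area = (30 × 21) / 2 = 315.

315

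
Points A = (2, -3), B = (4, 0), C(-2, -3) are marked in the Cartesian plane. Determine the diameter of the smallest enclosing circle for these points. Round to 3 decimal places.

6.708

Side lengths²: AB² = 13, AC² = 16, BC² = 45.
Since BC² = 45 ≥ 16 + 13 = 29, the angle opposite BC is not acute, so the smallest enclosing circle has BC as diameter.
Centre = midpoint of BC = (1, -1.5), r² = 45/4 = 11.25.
Diameter = 2r = 2√(11.25) ≈ 6.708.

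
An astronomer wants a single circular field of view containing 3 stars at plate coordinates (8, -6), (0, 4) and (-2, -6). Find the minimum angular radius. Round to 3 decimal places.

6.530

Call the three points A, B, C in the order given.
Side lengths²: AB² = 164, AC² = 100, BC² = 104.
Since AB² = 164 < 104 + 100 = 204, the triangle is acute, so the smallest enclosing circle is the circumcircle.
Circumcentre = (3, -1.8), r² = 42.64.
r = √(42.64) ≈ 6.530.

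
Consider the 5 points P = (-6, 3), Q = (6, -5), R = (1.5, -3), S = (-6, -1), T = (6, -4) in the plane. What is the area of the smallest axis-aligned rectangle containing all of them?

x ranges over [-6, 6], width 12.
y ranges over [-5, 3], height 8.
Area = 12 × 8 = 96.

96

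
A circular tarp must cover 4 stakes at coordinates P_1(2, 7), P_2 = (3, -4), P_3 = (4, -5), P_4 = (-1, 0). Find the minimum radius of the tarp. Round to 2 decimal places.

6.08

The minimum enclosing circle of a finite set is fixed by two of the points (as a diameter) or three (as a circumcircle).
The farthest pair is P_1–P_3 with squared distance 148. The circle on this segment as diameter has centre (3, 1) and r² = 148/4 = 37.
Check P_2: distance² to centre = 25 ≤ 37, so it lies inside.
All remaining points lie in this disk, and no smaller disk contains both endpoints, so this is the minimum enclosing circle.
r = √37 ≈ 6.08.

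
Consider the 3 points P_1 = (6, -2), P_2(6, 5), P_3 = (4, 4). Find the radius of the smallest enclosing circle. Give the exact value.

Side lengths²: P_1P_2² = 49, P_1P_3² = 40, P_2P_3² = 5.
Since P_1P_2² = 49 ≥ 40 + 5 = 45, the angle opposite P_1P_2 is not acute, so the smallest enclosing circle has P_1P_2 as diameter.
Centre = midpoint of P_1P_2 = (6, 1.5), r² = 49/4 = 12.25.
r = √(12.25) = 3.5.

3.5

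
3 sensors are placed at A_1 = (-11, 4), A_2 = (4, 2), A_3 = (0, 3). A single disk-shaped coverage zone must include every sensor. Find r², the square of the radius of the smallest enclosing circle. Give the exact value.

Side lengths²: A_1A_2² = 229, A_1A_3² = 122, A_2A_3² = 17.
Since A_1A_2² = 229 ≥ 122 + 17 = 139, the angle opposite A_1A_2 is not acute, so the smallest enclosing circle has A_1A_2 as diameter.
Centre = midpoint of A_1A_2 = (-3.5, 3), r² = 229/4 = 57.25.

57.25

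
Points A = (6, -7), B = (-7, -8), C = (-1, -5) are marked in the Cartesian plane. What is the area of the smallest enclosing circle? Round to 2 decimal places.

Side lengths²: AB² = 170, AC² = 53, BC² = 45.
Since AB² = 170 ≥ 53 + 45 = 98, the angle opposite AB is not acute, so the smallest enclosing circle has AB as diameter.
Centre = midpoint of AB = (-0.5, -7.5), r² = 170/4 = 42.5.
Area = π·r² = π·42.5 ≈ 133.52.

133.52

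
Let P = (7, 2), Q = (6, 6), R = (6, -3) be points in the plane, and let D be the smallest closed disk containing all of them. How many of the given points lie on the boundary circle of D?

Side lengths²: PQ² = 17, PR² = 26, QR² = 81.
Since QR² = 81 ≥ 26 + 17 = 43, the angle opposite QR is not acute, so the smallest enclosing circle has QR as diameter.
Centre = midpoint of QR = (6, 1.5), r² = 81/4 = 20.25.
The points at distance exactly r from the centre are Q, R — 2 points.

2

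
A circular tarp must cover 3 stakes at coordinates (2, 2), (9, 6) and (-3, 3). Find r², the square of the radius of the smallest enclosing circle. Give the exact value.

38.25

Call the three points A, B, C in the order given.
Side lengths²: AB² = 65, AC² = 26, BC² = 153.
Since BC² = 153 ≥ 65 + 26 = 91, the angle opposite BC is not acute, so the smallest enclosing circle has BC as diameter.
Centre = midpoint of BC = (3, 4.5), r² = 153/4 = 38.25.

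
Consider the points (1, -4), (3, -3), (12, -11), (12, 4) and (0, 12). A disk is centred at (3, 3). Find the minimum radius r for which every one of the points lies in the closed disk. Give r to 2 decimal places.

The required radius is the distance from (3, 3) to the farthest point.
Squared distances: 53, 36, 277, 82, 90.
Maximum is 277, attained at (12, -11).
r = √277 ≈ 16.64.

16.64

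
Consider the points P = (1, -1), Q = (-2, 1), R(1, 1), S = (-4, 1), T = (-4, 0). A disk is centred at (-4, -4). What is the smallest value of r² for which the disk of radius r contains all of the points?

50

The required radius is the distance from (-4, -4) to the farthest point.
Squared distances: 34, 29, 50, 25, 16.
Maximum is 50, attained at R.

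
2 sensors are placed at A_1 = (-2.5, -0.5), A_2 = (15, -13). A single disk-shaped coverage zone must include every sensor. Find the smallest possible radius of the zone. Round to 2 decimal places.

10.75

The smallest circle enclosing two points has them as diameter endpoints.
Centre = midpoint = (6.25, -6.75); r² = |A_1A_2|²/4 = 462.5/4 = 115.625.
r = √(115.625) ≈ 10.75.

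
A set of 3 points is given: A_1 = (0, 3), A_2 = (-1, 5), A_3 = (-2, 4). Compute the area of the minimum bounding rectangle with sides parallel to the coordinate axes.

x ranges over [-2, 0], width 2.
y ranges over [3, 5], height 2.
Area = 2 × 2 = 4.

4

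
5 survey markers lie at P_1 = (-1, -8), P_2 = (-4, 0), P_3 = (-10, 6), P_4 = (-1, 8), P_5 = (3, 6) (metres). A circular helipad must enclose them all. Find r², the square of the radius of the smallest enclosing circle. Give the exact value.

14681/196

A smallest enclosing disk is always determined by at most three of the input points on its boundary.
The minimum enclosing circle is determined by three boundary points: P_1, P_3, P_5.
Their circumcentre is (-3.5, 2/7) with r² = 14681/196.
The farthest remaining point P_4 is at distance² 12889/196 ≤ 14681/196.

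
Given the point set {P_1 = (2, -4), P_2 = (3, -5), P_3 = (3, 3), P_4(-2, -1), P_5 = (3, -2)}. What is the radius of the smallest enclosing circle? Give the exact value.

4.1

The minimum enclosing circle is determined by three boundary points: P_2, P_3, P_4.
Their circumcentre is (2.1, -1) with r² = 16.81.
The farthest remaining point P_1 is at distance² 9.01 ≤ 16.81.
r = √(16.81) = 4.1.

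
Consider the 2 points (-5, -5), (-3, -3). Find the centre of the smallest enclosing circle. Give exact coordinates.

The smallest circle enclosing two points has them as diameter endpoints.
Centre = midpoint = (-4, -4); r² = |(-5, -5)−(-3, -3)|²/4 = 8/4 = 2.
Centre = (-4, -4).

(-4, -4)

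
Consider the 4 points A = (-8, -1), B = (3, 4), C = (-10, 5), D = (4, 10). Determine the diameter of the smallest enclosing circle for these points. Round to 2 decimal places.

16.28

The farthest pair is A–D with squared distance 265. The circle on this segment as diameter has centre (-2, 4.5) and r² = 265/4 = 66.25.
Check B: distance² to centre = 25.25 ≤ 66.25, so it lies inside.
All remaining points lie in this disk, and no smaller disk contains both endpoints, so this is the minimum enclosing circle.
Diameter = 2r = 2√(66.25) ≈ 16.28.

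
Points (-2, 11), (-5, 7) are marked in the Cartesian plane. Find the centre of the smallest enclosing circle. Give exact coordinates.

The smallest circle enclosing two points has them as diameter endpoints.
Centre = midpoint = (-3.5, 9); r² = |(-2, 11)−(-5, 7)|²/4 = 25/4 = 6.25.
Centre = (-3.5, 9).

(-3.5, 9)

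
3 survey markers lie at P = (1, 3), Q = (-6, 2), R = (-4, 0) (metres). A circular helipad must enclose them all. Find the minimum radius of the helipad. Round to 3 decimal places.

Side lengths²: PQ² = 50, PR² = 34, QR² = 8.
Since PQ² = 50 ≥ 34 + 8 = 42, the angle opposite PQ is not acute, so the smallest enclosing circle has PQ as diameter.
Centre = midpoint of PQ = (-2.5, 2.5), r² = 50/4 = 12.5.
r = √(12.5) ≈ 3.536.

3.536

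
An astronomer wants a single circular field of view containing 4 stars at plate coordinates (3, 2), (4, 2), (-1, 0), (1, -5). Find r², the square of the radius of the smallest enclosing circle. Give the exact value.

A smallest enclosing disk is always determined by at most three of the input points on its boundary.
The farthest pair is (4, 2)–(1, -5) with squared distance 58. The circle on this segment as diameter has centre (2.5, -1.5) and r² = 58/4 = 14.5.
Check (3, 2): distance² to centre = 12.5 ≤ 14.5, so it lies inside.
All remaining points lie in this disk, and no smaller disk contains both endpoints, so this is the minimum enclosing circle.

14.5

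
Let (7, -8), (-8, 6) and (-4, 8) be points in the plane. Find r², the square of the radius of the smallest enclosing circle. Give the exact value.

105.25

Call the three points A, B, C in the order given.
Side lengths²: AB² = 421, AC² = 377, BC² = 20.
Since AB² = 421 ≥ 377 + 20 = 397, the angle opposite AB is not acute, so the smallest enclosing circle has AB as diameter.
Centre = midpoint of AB = (-0.5, -1), r² = 421/4 = 105.25.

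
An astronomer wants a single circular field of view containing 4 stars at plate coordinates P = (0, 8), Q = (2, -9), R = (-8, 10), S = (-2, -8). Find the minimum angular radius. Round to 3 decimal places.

By Welzl's lemma the MEC is supported by two points (diametrically opposite) or three points (on a circumcircle).
The farthest pair is Q–R with squared distance 461. The circle on this segment as diameter has centre (-3, 0.5) and r² = 461/4 = 115.25.
Check P: distance² to centre = 65.25 ≤ 115.25, so it lies inside.
All remaining points lie in this disk, and no smaller disk contains both endpoints, so this is the minimum enclosing circle.
r = √(115.25) ≈ 10.735.

10.735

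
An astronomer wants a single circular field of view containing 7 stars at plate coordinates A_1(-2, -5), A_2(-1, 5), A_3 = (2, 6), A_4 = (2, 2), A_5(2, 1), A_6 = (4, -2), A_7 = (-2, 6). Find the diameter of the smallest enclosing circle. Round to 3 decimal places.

11.705

The minimum enclosing circle of a finite set is fixed by two of the points (as a diameter) or three (as a circumcircle).
The farthest pair is A_1–A_3 with squared distance 137. The circle on this segment as diameter has centre (0, 0.5) and r² = 137/4 = 34.25.
Check A_2: distance² to centre = 21.25 ≤ 34.25, so it lies inside.
All remaining points lie in this disk, and no smaller disk contains both endpoints, so this is the minimum enclosing circle.
Diameter = 2r = 2√(34.25) ≈ 11.705.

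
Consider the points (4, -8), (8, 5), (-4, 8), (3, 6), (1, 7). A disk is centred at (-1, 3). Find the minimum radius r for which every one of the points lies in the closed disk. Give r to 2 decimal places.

12.08

The required radius is the distance from (-1, 3) to the farthest point.
Squared distances: 146, 85, 34, 25, 20.
Maximum is 146, attained at (4, -8).
r = √146 ≈ 12.08.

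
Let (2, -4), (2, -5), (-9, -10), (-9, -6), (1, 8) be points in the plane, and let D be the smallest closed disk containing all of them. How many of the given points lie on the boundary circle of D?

2

By Welzl's lemma the MEC is supported by two points (diametrically opposite) or three points (on a circumcircle).
The farthest pair is (-9, -10)–(1, 8) with squared distance 424. The circle on this segment as diameter has centre (-4, -1) and r² = 424/4 = 106.
Check (2, -4): distance² to centre = 45 ≤ 106, so it lies inside.
All remaining points lie in this disk, and no smaller disk contains both endpoints, so this is the minimum enclosing circle.
The points at distance exactly r from the centre are (-9, -10), (1, 8) — 2 points.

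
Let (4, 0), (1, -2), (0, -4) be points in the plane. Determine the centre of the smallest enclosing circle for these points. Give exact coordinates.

(2, -2)

Call the three points A, B, C in the order given.
Side lengths²: AB² = 13, AC² = 32, BC² = 5.
Since AC² = 32 ≥ 13 + 5 = 18, the angle opposite AC is not acute, so the smallest enclosing circle has AC as diameter.
Centre = midpoint of AC = (2, -2), r² = 32/4 = 8.
Centre = (2, -2).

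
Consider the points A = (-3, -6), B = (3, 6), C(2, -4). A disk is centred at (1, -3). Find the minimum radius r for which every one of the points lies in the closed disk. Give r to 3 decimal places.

9.220

The required radius is the distance from (1, -3) to the farthest point.
Squared distances: 25, 85, 2.
Maximum is 85, attained at B.
r = √85 ≈ 9.220.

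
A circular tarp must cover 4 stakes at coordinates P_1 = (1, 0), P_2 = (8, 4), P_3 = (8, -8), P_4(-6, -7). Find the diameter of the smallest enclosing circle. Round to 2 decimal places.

By Welzl's lemma the MEC is supported by two points (diametrically opposite) or three points (on a circumcircle).
The minimum enclosing circle is determined by three boundary points: P_2, P_3, P_4.
Their circumcentre is (39/28, -2) with r² = 62449/784.
The farthest remaining point P_1 is at distance² 3257/784 ≤ 62449/784.
Diameter = 2r = 2√(62449/784) ≈ 17.85.

17.85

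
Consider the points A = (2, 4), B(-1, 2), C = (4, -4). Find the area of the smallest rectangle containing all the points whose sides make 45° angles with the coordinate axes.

In coordinates u = x + y, v = x − y the rectangle is axis-aligned; the map (x,y)→(u,v) scales areas by 2.
u-values: 6, 1, 0; range = 6 − 0 = 6.
v-values: -2, -3, 8; range = 8 − (-3) = 11.
Area = (6 × 11) / 2 = 33.

33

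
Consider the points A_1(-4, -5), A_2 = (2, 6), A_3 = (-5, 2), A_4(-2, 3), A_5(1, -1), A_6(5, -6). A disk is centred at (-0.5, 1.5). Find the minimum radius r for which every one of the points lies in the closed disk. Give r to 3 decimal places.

The required radius is the distance from (-0.5, 1.5) to the farthest point.
Squared distances: 54.5, 26.5, 20.5, 4.5, 8.5, 86.5.
Maximum is 86.5, attained at A_6.
r = √(86.5) ≈ 9.301.

9.301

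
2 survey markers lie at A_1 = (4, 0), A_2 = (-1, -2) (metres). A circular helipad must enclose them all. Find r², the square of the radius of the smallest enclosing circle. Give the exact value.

The smallest circle enclosing two points has them as diameter endpoints.
Centre = midpoint = (1.5, -1); r² = |A_1A_2|²/4 = 29/4 = 7.25.

7.25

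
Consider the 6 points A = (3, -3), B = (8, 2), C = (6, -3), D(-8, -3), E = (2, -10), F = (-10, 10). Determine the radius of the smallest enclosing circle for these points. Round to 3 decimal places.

By Welzl's lemma the MEC is supported by two points (diametrically opposite) or three points (on a circumcircle).
The minimum enclosing circle is determined by three boundary points: B, E, F.
Their circumcentre is (-39/11, 3/11) with r² = 16490/121.
The farthest remaining point C is at distance² 12321/121 ≤ 16490/121.
r = √(16490/121) ≈ 11.674.

11.674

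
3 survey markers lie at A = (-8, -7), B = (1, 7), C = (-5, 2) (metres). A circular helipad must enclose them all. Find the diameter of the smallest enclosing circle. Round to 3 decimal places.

Side lengths²: AB² = 277, AC² = 90, BC² = 61.
Since AB² = 277 ≥ 90 + 61 = 151, the angle opposite AB is not acute, so the smallest enclosing circle has AB as diameter.
Centre = midpoint of AB = (-3.5, 0), r² = 277/4 = 69.25.
Diameter = 2r = 2√(69.25) ≈ 16.643.

16.643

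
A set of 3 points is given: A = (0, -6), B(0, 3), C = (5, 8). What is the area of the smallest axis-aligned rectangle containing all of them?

x ranges over [0, 5], width 5.
y ranges over [-6, 8], height 14.
Area = 5 × 14 = 70.

70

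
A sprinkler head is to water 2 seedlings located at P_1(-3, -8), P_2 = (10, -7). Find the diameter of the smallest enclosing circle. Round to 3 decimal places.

The smallest circle enclosing two points has them as diameter endpoints.
Centre = midpoint = (3.5, -7.5); r² = |P_1P_2|²/4 = 170/4 = 42.5.
Diameter = 2r = 2√(42.5) ≈ 13.038.

13.038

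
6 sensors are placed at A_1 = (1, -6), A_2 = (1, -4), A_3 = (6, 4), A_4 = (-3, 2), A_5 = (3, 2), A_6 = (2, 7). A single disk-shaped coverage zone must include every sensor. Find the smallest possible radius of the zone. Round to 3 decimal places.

6.519

By Welzl's lemma the MEC is supported by two points (diametrically opposite) or three points (on a circumcircle).
The farthest pair is A_1–A_6 with squared distance 170. The circle on this segment as diameter has centre (1.5, 0.5) and r² = 170/4 = 42.5.
Check A_2: distance² to centre = 20.5 ≤ 42.5, so it lies inside.
All remaining points lie in this disk, and no smaller disk contains both endpoints, so this is the minimum enclosing circle.
r = √(42.5) ≈ 6.519.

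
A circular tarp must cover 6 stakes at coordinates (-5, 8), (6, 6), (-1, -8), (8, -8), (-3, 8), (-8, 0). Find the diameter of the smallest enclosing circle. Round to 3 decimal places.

The minimum enclosing circle of a finite set is fixed by two of the points (as a diameter) or three (as a circumcircle).
The farthest pair is (-5, 8)–(8, -8) with squared distance 425. The circle on this segment as diameter has centre (1.5, 0) and r² = 425/4 = 106.25.
Check (6, 6): distance² to centre = 56.25 ≤ 106.25, so it lies inside.
All remaining points lie in this disk, and no smaller disk contains both endpoints, so this is the minimum enclosing circle.
Diameter = 2r = 2√(106.25) ≈ 20.616.

20.616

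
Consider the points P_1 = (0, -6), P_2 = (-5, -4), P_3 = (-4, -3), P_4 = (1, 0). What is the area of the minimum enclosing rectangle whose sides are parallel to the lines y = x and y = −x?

35

In coordinates u = x + y, v = x − y the rectangle is axis-aligned; the map (x,y)→(u,v) scales areas by 2.
u-values: -6, -9, -7, 1; range = 1 − (-9) = 10.
v-values: 6, -1, -1, 1; range = 6 − (-1) = 7.
Area = (10 × 7) / 2 = 35.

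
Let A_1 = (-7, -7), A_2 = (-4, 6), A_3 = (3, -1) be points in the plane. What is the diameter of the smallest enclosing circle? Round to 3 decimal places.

13.752

Side lengths²: A_1A_2² = 178, A_1A_3² = 136, A_2A_3² = 98.
Since A_1A_2² = 178 < 136 + 98 = 234, the triangle is acute, so the smallest enclosing circle is the circumcircle.
Circumcentre = (-3.875, -0.875), r² = 47.28125.
Diameter = 2r = 2√(47.28125) ≈ 13.752.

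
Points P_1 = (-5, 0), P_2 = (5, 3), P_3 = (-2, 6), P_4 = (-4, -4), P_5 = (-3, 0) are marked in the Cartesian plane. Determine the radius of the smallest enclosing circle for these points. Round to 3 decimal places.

5.826

A smallest enclosing disk is always determined by at most three of the input points on its boundary.
The minimum enclosing circle is determined by three boundary points: P_2, P_3, P_4.
Their circumcentre is (-9/38, 17/38) with r² = 24505/722.
The farthest remaining point P_1 is at distance² 16525/722 ≤ 24505/722.
r = √(24505/722) ≈ 5.826.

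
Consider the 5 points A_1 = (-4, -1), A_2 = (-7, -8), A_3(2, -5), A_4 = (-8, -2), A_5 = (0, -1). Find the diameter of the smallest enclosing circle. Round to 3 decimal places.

10.570

By Welzl's lemma the MEC is supported by two points (diametrically opposite) or three points (on a circumcircle).
The minimum enclosing circle is determined by three boundary points: A_2, A_3, A_4.
Their circumcentre is (-123/38, -163/38) with r² = 20165/722.
The farthest remaining point A_5 is at distance² 15377/722 ≤ 20165/722.
Diameter = 2r = 2√(20165/722) ≈ 10.570.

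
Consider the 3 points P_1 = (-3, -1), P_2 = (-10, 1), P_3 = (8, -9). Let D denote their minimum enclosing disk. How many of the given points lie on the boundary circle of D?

Side lengths²: P_1P_2² = 53, P_1P_3² = 185, P_2P_3² = 424.
Since P_2P_3² = 424 ≥ 185 + 53 = 238, the angle opposite P_2P_3 is not acute, so the smallest enclosing circle has P_2P_3 as diameter.
Centre = midpoint of P_2P_3 = (-1, -4), r² = 424/4 = 106.
The points at distance exactly r from the centre are P_2, P_3 — 2 points.

2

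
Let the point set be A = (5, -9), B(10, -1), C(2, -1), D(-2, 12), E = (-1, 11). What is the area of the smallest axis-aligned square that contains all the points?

The bounding box has width 12 and height 21.
An axis-aligned square enclosing the set must have side ≥ max(width, height).
So the minimum side is max(12, 21) = 21.
Area = 21² = 441.

441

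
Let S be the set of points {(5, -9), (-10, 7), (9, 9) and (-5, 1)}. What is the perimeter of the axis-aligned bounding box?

74

Width = max x − min x = 9 − (-10) = 19.
Height = max y − min y = 9 − (-9) = 18.
Perimeter = 2(19 + 18) = 74.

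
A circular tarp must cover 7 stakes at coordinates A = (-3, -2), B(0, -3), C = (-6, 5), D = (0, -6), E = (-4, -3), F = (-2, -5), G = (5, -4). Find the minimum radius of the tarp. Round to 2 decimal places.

By Welzl's lemma the MEC is supported by two points (diametrically opposite) or three points (on a circumcircle).
The farthest pair is C–G with squared distance 202. The circle on this segment as diameter has centre (-0.5, 0.5) and r² = 202/4 = 50.5.
Check A: distance² to centre = 12.5 ≤ 50.5, so it lies inside.
All remaining points lie in this disk, and no smaller disk contains both endpoints, so this is the minimum enclosing circle.
r = √(50.5) ≈ 7.11.

7.11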